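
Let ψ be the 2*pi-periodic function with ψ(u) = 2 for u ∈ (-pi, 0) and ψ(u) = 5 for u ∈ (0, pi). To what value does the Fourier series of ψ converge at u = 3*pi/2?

2

u = 3*pi/2 differs from u = -pi/2 by 1 full period(s), and the series is 2*pi-periodic.
ψ is continuous at u = -pi/2 with value 2, so the series converges to 2 there.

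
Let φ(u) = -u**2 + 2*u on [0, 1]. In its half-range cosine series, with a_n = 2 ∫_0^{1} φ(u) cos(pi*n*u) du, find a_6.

a_6 = 2 ∫_0^{1} (-u**2 + 2*u) cos(6*pi*u) du.
Integrating by parts twice (tabular method), an antiderivative of (-u**2 + 2*u) cos(6*pi*u) is -u**2*sin(6*pi*u)/(6*pi) + u*sin(6*pi*u)/(3*pi) - u*cos(6*pi*u)/(18*pi**2) + sin(6*pi*u)/(108*pi**3) + cos(6*pi*u)/(18*pi**2); evaluating from 0 to 1: ∫_{0}^{1} (-u**2 + 2*u) cos(6*pi*u) du = (0) - (1/(18*pi**2)) = -1/(18*pi**2).
Hence a_6 = 2·(-1/(18*pi**2)) = -1/(9*pi**2).

-1/(9*pi**2)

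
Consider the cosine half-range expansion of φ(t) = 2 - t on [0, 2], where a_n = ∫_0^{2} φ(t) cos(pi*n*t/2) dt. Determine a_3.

8/(9*pi**2)

a_3 = ∫_0^{2} (2 - t) cos(3*pi*t/2) dt.
Integrating by parts (boundary term plus one more integral), an antiderivative of (2 - t) cos(3*pi*t/2) is -2*t*sin(3*pi*t/2)/(3*pi) + 4*sin(3*pi*t/2)/(3*pi) - 4*cos(3*pi*t/2)/(9*pi**2); evaluating from 0 to 2: ∫_{0}^{2} (2 - t) cos(3*pi*t/2) dt = (4/(9*pi**2)) - (-4/(9*pi**2)) = 8/(9*pi**2).
Hence a_3 = 8/(9*pi**2).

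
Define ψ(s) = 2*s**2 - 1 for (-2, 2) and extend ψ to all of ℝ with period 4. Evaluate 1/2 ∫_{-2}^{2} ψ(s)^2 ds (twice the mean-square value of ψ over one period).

1/2 ∫_{-2}^{2} ψ(s)^2 ds = 1/2 · (508/15) = 254/15.

254/15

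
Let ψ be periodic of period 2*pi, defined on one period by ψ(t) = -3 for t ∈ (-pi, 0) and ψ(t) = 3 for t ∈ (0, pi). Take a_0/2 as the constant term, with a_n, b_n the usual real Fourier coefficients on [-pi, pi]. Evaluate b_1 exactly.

12/pi

b_1 = 1/pi ∫_{-pi}^{pi} ψ(t) sin(t) dt.
ψ is odd and sin(t) is odd, so the integrand is even and b_1 = 2/pi ∫_0^{pi} ψ(t) sin(t) dt.
Directly, an antiderivative of (3) sin(t) is -3*cos(t); evaluating from 0 to pi: ∫_{0}^{pi} (3) sin(t) dt = (3) - (-3) = 6.
Hence b_1 = (2/pi)·(6) = 12/pi.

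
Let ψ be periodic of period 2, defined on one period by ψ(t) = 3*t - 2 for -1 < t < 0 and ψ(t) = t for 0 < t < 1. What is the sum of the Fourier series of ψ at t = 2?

t = 2 differs from t = 0 by 1 full period(s), and the series is 2-periodic.
At t = 0 the one-sided limits are ψ(0^-) = -2 and ψ(0^+) = 0.
By Dirichlet's theorem the series converges to their average, [(-2) + (0)]/2 = -1.

-1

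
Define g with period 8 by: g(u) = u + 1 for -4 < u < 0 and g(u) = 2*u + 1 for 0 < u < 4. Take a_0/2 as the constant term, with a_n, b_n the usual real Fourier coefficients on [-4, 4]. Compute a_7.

-8/(49*pi**2)

a_7 = 1/4 ∫_{-4}^{4} g(u) cos(7*pi*u/4) du.
Split the integral at the breakpoints.
Integrating by parts (boundary term plus one more integral), an antiderivative of (u + 1) cos(7*pi*u/4) is 4*u*sin(7*pi*u/4)/(7*pi) + 4*sin(7*pi*u/4)/(7*pi) + 16*cos(7*pi*u/4)/(49*pi**2); evaluating from -4 to 0: ∫_{-4}^{0} (u + 1) cos(7*pi*u/4) du = (16/(49*pi**2)) - (-16/(49*pi**2)) = 32/(49*pi**2).
Integrating by parts (boundary term plus one more integral), an antiderivative of (2*u + 1) cos(7*pi*u/4) is 8*u*sin(7*pi*u/4)/(7*pi) + 4*sin(7*pi*u/4)/(7*pi) + 32*cos(7*pi*u/4)/(49*pi**2); evaluating from 0 to 4: ∫_{0}^{4} (2*u + 1) cos(7*pi*u/4) du = (-32/(49*pi**2)) - (32/(49*pi**2)) = -64/(49*pi**2).
Summing the pieces and multiplying by (1/4) gives a_7 = -8/(49*pi**2).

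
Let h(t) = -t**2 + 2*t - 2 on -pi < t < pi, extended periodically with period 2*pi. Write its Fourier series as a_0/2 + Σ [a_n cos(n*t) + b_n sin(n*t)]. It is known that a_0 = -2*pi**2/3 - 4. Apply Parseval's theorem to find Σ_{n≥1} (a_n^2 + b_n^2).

8*pi**2*(pi**2 + 15)/45

Parseval: a_0^2/2 + Σ_{n≥1} (a_n^2+b_n^2) = 1/pi ∫_{-pi}^{pi} h(t)^2 dt = 8 + 2*pi**4/5 + 16*pi**2/3.
Subtract a_0^2/2 = 2*(6 + pi**2)**2/9: Σ (a_n^2+b_n^2) = 8*pi**2*(pi**2 + 15)/45.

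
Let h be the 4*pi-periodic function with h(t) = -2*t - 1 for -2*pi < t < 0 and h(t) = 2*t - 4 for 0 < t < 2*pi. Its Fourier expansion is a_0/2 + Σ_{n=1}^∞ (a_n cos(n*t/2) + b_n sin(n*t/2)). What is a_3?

a_3 = (1/(2*pi)) ∫_{-2*pi}^{2*pi} h(t) cos(3*t/2) dt.
Split the integral at the breakpoints.
Integrating by parts (boundary term plus one more integral), an antiderivative of (-2*t - 1) cos(3*t/2) is -4*t*sin(3*t/2)/3 - 2*sin(3*t/2)/3 - 8*cos(3*t/2)/9; evaluating from -2*pi to 0: ∫_{-2*pi}^{0} (-2*t - 1) cos(3*t/2) dt = (-8/9) - (8/9) = -16/9.
Integrating by parts (boundary term plus one more integral), an antiderivative of (2*t - 4) cos(3*t/2) is 4*t*sin(3*t/2)/3 - 8*sin(3*t/2)/3 + 8*cos(3*t/2)/9; evaluating from 0 to 2*pi: ∫_{0}^{2*pi} (2*t - 4) cos(3*t/2) dt = (-8/9) - (8/9) = -16/9.
Summing the pieces and multiplying by (1/(2*pi)) gives a_3 = -16/(9*pi).

-16/(9*pi)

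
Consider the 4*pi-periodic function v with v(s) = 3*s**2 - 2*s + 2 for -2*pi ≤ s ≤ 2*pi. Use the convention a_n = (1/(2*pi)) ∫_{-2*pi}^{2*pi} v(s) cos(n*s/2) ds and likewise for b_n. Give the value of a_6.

4/3

a_6 = (1/(2*pi)) ∫_{-2*pi}^{2*pi} v(s) cos(3*s) ds.
Integrating by parts twice (tabular method), an antiderivative of (3*s**2 - 2*s + 2) cos(3*s) is s**2*sin(3*s) - 2*s*sin(3*s)/3 + 2*s*cos(3*s)/3 + 4*sin(3*s)/9 - 2*cos(3*s)/9; evaluating from -2*pi to 2*pi: ∫_{-2*pi}^{2*pi} (3*s**2 - 2*s + 2) cos(3*s) ds = (-2/9 + 4*pi/3) - (-4*pi/3 - 2/9) = 8*pi/3.
Hence a_6 = (1/(2*pi))·(8*pi/3) = 4/3.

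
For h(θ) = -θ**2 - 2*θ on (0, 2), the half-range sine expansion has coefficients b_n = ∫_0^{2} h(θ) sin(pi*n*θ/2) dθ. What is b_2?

b_2 = ∫_0^{2} (-θ**2 - 2*θ) sin(pi*θ) dθ.
Integrating by parts twice (tabular method), an antiderivative of (-θ**2 - 2*θ) sin(pi*θ) is θ**2*cos(pi*θ)/pi - 2*θ*sin(pi*θ)/pi**2 + 2*θ*cos(pi*θ)/pi - 2*sin(pi*θ)/pi**2 - 2*cos(pi*θ)/pi**3; evaluating from 0 to 2: ∫_{0}^{2} (-θ**2 - 2*θ) sin(pi*θ) dθ = (-2/pi**3 + 8/pi) - (-2/pi**3) = 8/pi.
Hence b_2 = 8/pi.

8/pi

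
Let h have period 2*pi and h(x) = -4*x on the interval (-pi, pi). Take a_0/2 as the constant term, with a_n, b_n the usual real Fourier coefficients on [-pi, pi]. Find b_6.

b_6 = 1/pi ∫_{-pi}^{pi} h(x) sin(6*x) dx.
h is odd and sin(6*x) is odd, so the integrand is even and b_6 = 2/pi ∫_0^{pi} h(x) sin(6*x) dx.
Integrating by parts (boundary term plus one more integral), an antiderivative of (-4*x) sin(6*x) is 2*x*cos(6*x)/3 - sin(6*x)/9; evaluating from 0 to pi: ∫_{0}^{pi} (-4*x) sin(6*x) dx = (2*pi/3) - (0) = 2*pi/3.
Hence b_6 = (2/pi)·(2*pi/3) = 4/3.

4/3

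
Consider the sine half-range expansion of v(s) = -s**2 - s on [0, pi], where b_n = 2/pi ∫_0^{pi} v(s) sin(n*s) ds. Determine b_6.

1/3 + pi/3

b_6 = 2/pi ∫_0^{pi} (-s**2 - s) sin(6*s) ds.
Integrating by parts twice (tabular method), an antiderivative of (-s**2 - s) sin(6*s) is s**2*cos(6*s)/6 - s*sin(6*s)/18 + s*cos(6*s)/6 - sin(6*s)/36 - cos(6*s)/108; evaluating from 0 to pi: ∫_{0}^{pi} (-s**2 - s) sin(6*s) ds = (-1/108 + pi/6 + pi**2/6) - (-1/108) = pi*(1 + pi)/6.
Hence b_6 = (2/pi)·(pi*(1 + pi)/6) = 1/3 + pi/3.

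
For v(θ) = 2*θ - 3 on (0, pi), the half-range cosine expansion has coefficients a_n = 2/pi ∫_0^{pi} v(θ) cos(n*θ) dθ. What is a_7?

-8/(49*pi)

a_7 = 2/pi ∫_0^{pi} (2*θ - 3) cos(7*θ) dθ.
Integrating by parts (boundary term plus one more integral), an antiderivative of (2*θ - 3) cos(7*θ) is 2*θ*sin(7*θ)/7 - 3*sin(7*θ)/7 + 2*cos(7*θ)/49; evaluating from 0 to pi: ∫_{0}^{pi} (2*θ - 3) cos(7*θ) dθ = (-2/49) - (2/49) = -4/49.
Hence a_7 = (2/pi)·(-4/49) = -8/(49*pi).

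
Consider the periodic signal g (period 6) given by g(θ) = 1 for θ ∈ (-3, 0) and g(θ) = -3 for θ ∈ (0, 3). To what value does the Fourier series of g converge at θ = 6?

θ = 6 differs from θ = 0 by 1 full period(s), and the series is 6-periodic.
At θ = 0 the one-sided limits are g(0^-) = 1 and g(0^+) = -3.
By Dirichlet's theorem the series converges to their average, [(1) + (-3)]/2 = -1.

-1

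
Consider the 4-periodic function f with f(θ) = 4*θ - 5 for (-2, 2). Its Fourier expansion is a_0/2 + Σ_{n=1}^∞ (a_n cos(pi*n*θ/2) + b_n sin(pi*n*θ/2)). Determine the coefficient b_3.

b_3 = 1/2 ∫_{-2}^{2} f(θ) sin(3*pi*θ/2) dθ.
Integrating by parts (boundary term plus one more integral), an antiderivative of (4*θ - 5) sin(3*pi*θ/2) is -8*θ*cos(3*pi*θ/2)/(3*pi) + 16*sin(3*pi*θ/2)/(9*pi**2) + 10*cos(3*pi*θ/2)/(3*pi); evaluating from -2 to 2: ∫_{-2}^{2} (4*θ - 5) sin(3*pi*θ/2) dθ = (2/pi) - (-26/(3*pi)) = 32/(3*pi).
Hence b_3 = (1/2)·(32/(3*pi)) = 16/(3*pi).

16/(3*pi)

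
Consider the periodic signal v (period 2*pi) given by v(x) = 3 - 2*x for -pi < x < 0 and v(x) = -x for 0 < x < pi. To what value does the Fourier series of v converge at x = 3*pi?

x = 3*pi differs from x = pi by 1 full period(s), and the series is 2*pi-periodic.
At x = pi the one-sided limits are v(pi^-) = -pi and v(pi^+) = 3 + 2*pi.
By Dirichlet's theorem the series converges to their average, [(-pi) + (3 + 2*pi)]/2 = 3/2 + pi/2.

3/2 + pi/2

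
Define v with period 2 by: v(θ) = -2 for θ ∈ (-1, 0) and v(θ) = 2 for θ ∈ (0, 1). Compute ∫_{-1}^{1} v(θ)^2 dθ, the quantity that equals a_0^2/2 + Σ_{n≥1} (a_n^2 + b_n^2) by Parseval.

∫_{-1}^{1} v(θ)^2 dθ = 8.

8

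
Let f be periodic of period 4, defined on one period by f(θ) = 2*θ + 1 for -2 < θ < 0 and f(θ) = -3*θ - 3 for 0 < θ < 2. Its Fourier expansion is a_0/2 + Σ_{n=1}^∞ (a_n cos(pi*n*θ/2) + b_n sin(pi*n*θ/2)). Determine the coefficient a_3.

20/(9*pi**2)

a_3 = 1/2 ∫_{-2}^{2} f(θ) cos(3*pi*θ/2) dθ.
Split the integral at the breakpoints.
Integrating by parts (boundary term plus one more integral), an antiderivative of (2*θ + 1) cos(3*pi*θ/2) is 4*θ*sin(3*pi*θ/2)/(3*pi) + 2*sin(3*pi*θ/2)/(3*pi) + 8*cos(3*pi*θ/2)/(9*pi**2); evaluating from -2 to 0: ∫_{-2}^{0} (2*θ + 1) cos(3*pi*θ/2) dθ = (8/(9*pi**2)) - (-8/(9*pi**2)) = 16/(9*pi**2).
Integrating by parts (boundary term plus one more integral), an antiderivative of (-3*θ - 3) cos(3*pi*θ/2) is -2*θ*sin(3*pi*θ/2)/pi - 2*sin(3*pi*θ/2)/pi - 4*cos(3*pi*θ/2)/(3*pi**2); evaluating from 0 to 2: ∫_{0}^{2} (-3*θ - 3) cos(3*pi*θ/2) dθ = (4/(3*pi**2)) - (-4/(3*pi**2)) = 8/(3*pi**2).
Summing the pieces and multiplying by (1/2) gives a_3 = 20/(9*pi**2).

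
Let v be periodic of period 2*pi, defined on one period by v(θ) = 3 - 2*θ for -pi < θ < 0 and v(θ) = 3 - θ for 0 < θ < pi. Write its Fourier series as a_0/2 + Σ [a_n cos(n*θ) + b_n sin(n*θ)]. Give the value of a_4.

a_4 = 1/pi ∫_{-pi}^{pi} v(θ) cos(4*θ) dθ.
Split the integral at the breakpoints.
Integrating by parts (boundary term plus one more integral), an antiderivative of (3 - 2*θ) cos(4*θ) is -θ*sin(4*θ)/2 + 3*sin(4*θ)/4 - cos(4*θ)/8; evaluating from -pi to 0: ∫_{-pi}^{0} (3 - 2*θ) cos(4*θ) dθ = (-1/8) - (-1/8) = 0.
Integrating by parts (boundary term plus one more integral), an antiderivative of (3 - θ) cos(4*θ) is -θ*sin(4*θ)/4 + 3*sin(4*θ)/4 - cos(4*θ)/16; evaluating from 0 to pi: ∫_{0}^{pi} (3 - θ) cos(4*θ) dθ = (-1/16) - (-1/16) = 0.
Summing the pieces and multiplying by (1/pi) gives a_4 = 0.

0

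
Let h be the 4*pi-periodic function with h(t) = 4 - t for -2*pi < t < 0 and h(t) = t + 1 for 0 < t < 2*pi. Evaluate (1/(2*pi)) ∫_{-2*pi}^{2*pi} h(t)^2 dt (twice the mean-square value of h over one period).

(1/(2*pi)) ∫_{-2*pi}^{2*pi} h(t)^2 dt = (1/(2*pi)) · (2*pi*(51 + 8*pi**2 + 30*pi)/3) = 17 + 8*pi**2/3 + 10*pi.

17 + 8*pi**2/3 + 10*pi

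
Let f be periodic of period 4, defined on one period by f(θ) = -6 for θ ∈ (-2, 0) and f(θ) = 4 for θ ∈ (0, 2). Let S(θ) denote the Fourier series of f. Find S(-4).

θ = -4 differs from θ = 0 by -1 full period(s), and the series is 4-periodic.
At θ = 0 the one-sided limits are f(0^-) = -6 and f(0^+) = 4.
By Dirichlet's theorem the series converges to their average, [(-6) + (4)]/2 = -1.

-1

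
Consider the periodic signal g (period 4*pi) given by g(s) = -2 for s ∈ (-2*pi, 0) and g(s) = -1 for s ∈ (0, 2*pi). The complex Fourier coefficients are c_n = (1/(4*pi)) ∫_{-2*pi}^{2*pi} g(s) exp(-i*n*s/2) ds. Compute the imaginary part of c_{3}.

Since g is real-valued, Im(c_{3}) = -(1/(4*pi)) ∫_{-2*pi}^{2*pi} g(s) sin(3*s/2) ds = -b_{3}/2.
Split the integral at the breakpoints.
Directly, an antiderivative of (-2) sin(3*s/2) is 4*cos(3*s/2)/3; evaluating from -2*pi to 0: ∫_{-2*pi}^{0} (-2) sin(3*s/2) ds = (4/3) - (-4/3) = 8/3.
Directly, an antiderivative of (-1) sin(3*s/2) is 2*cos(3*s/2)/3; evaluating from 0 to 2*pi: ∫_{0}^{2*pi} (-1) sin(3*s/2) ds = (-2/3) - (2/3) = -4/3.
So ∫_{-2*pi}^{2*pi} g(s) sin(3*s/2) ds = 4/3.
Hence Im(c_{3}) = (-1/(4*pi))·(4/3) = -1/(3*pi).

-1/(3*pi)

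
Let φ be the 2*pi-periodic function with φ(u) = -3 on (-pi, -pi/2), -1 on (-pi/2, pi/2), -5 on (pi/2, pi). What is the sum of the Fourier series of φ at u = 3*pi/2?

u = 3*pi/2 differs from u = -pi/2 by 1 full period(s), and the series is 2*pi-periodic.
At u = -pi/2 the one-sided limits are φ(-pi/2^-) = -3 and φ(-pi/2^+) = -1.
By Dirichlet's theorem the series converges to their average, [(-3) + (-1)]/2 = -2.

-2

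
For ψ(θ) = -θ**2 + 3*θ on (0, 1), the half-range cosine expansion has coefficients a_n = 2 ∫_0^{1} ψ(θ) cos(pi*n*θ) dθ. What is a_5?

a_5 = 2 ∫_0^{1} (-θ**2 + 3*θ) cos(5*pi*θ) dθ.
Integrating by parts twice (tabular method), an antiderivative of (-θ**2 + 3*θ) cos(5*pi*θ) is -θ**2*sin(5*pi*θ)/(5*pi) + 3*θ*sin(5*pi*θ)/(5*pi) - 2*θ*cos(5*pi*θ)/(25*pi**2) + 2*sin(5*pi*θ)/(125*pi**3) + 3*cos(5*pi*θ)/(25*pi**2); evaluating from 0 to 1: ∫_{0}^{1} (-θ**2 + 3*θ) cos(5*pi*θ) dθ = (-1/(25*pi**2)) - (3/(25*pi**2)) = -4/(25*pi**2).
Hence a_5 = 2·(-4/(25*pi**2)) = -8/(25*pi**2).

-8/(25*pi**2)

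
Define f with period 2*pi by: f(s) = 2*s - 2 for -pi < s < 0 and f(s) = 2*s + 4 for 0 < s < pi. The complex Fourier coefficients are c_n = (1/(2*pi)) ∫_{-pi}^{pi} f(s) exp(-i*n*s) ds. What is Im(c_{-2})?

Since f is real-valued, Im(c_{-2}) = -(1/(2*pi)) ∫_{-pi}^{pi} f(s) sin(-2*s) ds = b_{2}/2.
Split the integral at the breakpoints.
Integrating by parts (boundary term plus one more integral), an antiderivative of (2*s - 2) sin(-2*s) is s*cos(2*s) - sin(2*s)/2 - cos(2*s); evaluating from -pi to 0: ∫_{-pi}^{0} (2*s - 2) sin(-2*s) ds = (-1) - (-pi - 1) = pi.
Integrating by parts (boundary term plus one more integral), an antiderivative of (2*s + 4) sin(-2*s) is s*cos(2*s) - sin(2*s)/2 + 2*cos(2*s); evaluating from 0 to pi: ∫_{0}^{pi} (2*s + 4) sin(-2*s) ds = (2 + pi) - (2) = pi.
So ∫_{-pi}^{pi} f(s) sin(-2*s) ds = 2*pi.
Hence Im(c_{-2}) = (-1/(2*pi))·(2*pi) = -1.

-1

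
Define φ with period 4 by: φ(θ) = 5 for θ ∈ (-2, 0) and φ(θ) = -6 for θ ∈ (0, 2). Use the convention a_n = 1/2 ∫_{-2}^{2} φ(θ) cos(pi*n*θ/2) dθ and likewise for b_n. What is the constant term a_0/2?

-1/2

a_0 = 1/2 ∫_{-2}^{2} φ(θ) dθ = 1/2 · (-2) = -1.
So the constant term a_0/2 = -1/2.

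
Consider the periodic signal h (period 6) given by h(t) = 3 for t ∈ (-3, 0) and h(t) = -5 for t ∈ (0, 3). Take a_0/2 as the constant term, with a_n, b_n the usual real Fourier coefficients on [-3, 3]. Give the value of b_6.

0

b_6 = 1/3 ∫_{-3}^{3} h(t) sin(2*pi*t) dt.
Split the integral at the breakpoints.
Directly, an antiderivative of (3) sin(2*pi*t) is -3*cos(2*pi*t)/(2*pi); evaluating from -3 to 0: ∫_{-3}^{0} (3) sin(2*pi*t) dt = (-3/(2*pi)) - (-3/(2*pi)) = 0.
Directly, an antiderivative of (-5) sin(2*pi*t) is 5*cos(2*pi*t)/(2*pi); evaluating from 0 to 3: ∫_{0}^{3} (-5) sin(2*pi*t) dt = (5/(2*pi)) - (5/(2*pi)) = 0.
Summing the pieces and multiplying by (1/3) gives b_6 = 0.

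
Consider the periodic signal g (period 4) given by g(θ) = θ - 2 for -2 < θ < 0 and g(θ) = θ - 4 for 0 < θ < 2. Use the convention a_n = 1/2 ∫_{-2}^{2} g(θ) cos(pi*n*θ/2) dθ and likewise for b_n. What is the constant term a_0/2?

-3

a_0 = 1/2 ∫_{-2}^{2} g(θ) dθ = 1/2 · (-12) = -6.
So the constant term a_0/2 = -3.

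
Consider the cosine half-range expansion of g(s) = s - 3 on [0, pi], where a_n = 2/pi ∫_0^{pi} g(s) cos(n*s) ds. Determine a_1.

-4/pi

a_1 = 2/pi ∫_0^{pi} (s - 3) cos(s) ds.
Integrating by parts (boundary term plus one more integral), an antiderivative of (s - 3) cos(s) is s*sin(s) - 3*sin(s) + cos(s); evaluating from 0 to pi: ∫_{0}^{pi} (s - 3) cos(s) ds = (-1) - (1) = -2.
Hence a_1 = (2/pi)·(-2) = -4/pi.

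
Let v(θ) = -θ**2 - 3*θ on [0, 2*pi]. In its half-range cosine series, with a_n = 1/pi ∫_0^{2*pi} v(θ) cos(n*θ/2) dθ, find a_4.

a_4 = 1/pi ∫_0^{2*pi} (-θ**2 - 3*θ) cos(2*θ) dθ.
Integrating by parts twice (tabular method), an antiderivative of (-θ**2 - 3*θ) cos(2*θ) is -θ**2*sin(2*θ)/2 - 3*θ*sin(2*θ)/2 - θ*cos(2*θ)/2 + sin(2*θ)/4 - 3*cos(2*θ)/4; evaluating from 0 to 2*pi: ∫_{0}^{2*pi} (-θ**2 - 3*θ) cos(2*θ) dθ = (-pi - 3/4) - (-3/4) = -pi.
Hence a_4 = (1/pi)·(-pi) = -1.

-1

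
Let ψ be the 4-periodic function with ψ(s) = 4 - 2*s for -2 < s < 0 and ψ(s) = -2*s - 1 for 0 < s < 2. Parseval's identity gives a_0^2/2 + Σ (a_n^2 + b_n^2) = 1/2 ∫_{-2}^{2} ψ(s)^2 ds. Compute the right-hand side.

143/3

1/2 ∫_{-2}^{2} ψ(s)^2 ds = 1/2 · (286/3) = 143/3.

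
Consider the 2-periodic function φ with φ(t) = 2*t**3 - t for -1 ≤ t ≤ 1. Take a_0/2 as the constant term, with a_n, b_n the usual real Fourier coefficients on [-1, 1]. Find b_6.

(1 - 3*pi**2)/(9*pi**3)

b_6 = ∫_{-1}^{1} φ(t) sin(6*pi*t) dt.
φ is odd and sin(6*pi*t) is odd, so the integrand is even and b_6 = 2 ∫_0^{1} φ(t) sin(6*pi*t) dt.
Integrating by parts three times (tabular method), an antiderivative of (2*t**3 - t) sin(6*pi*t) is -t**3*cos(6*pi*t)/(3*pi) + t**2*sin(6*pi*t)/(6*pi**2) + t*cos(6*pi*t)/(18*pi**3) + t*cos(6*pi*t)/(6*pi) - sin(6*pi*t)/(36*pi**2) - sin(6*pi*t)/(108*pi**4); evaluating from 0 to 1: ∫_{0}^{1} (2*t**3 - t) sin(6*pi*t) dt = ((1 - 3*pi**2)/(18*pi**3)) - (0) = (1 - 3*pi**2)/(18*pi**3).
Hence b_6 = 2·((1 - 3*pi**2)/(18*pi**3)) = (1 - 3*pi**2)/(9*pi**3).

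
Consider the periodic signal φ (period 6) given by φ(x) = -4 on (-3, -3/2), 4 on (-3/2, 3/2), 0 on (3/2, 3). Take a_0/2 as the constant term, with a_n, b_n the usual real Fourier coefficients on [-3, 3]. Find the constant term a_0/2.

1

a_0 = 1/3 ∫_{-3}^{3} φ(x) dx = 1/3 · (6) = 2.
So the constant term a_0/2 = 1.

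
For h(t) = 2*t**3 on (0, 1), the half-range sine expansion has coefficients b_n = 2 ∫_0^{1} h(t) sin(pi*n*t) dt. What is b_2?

-2/pi + 3/pi**3

b_2 = 2 ∫_0^{1} (2*t**3) sin(2*pi*t) dt.
Integrating by parts three times (tabular method), an antiderivative of (2*t**3) sin(2*pi*t) is -t**3*cos(2*pi*t)/pi + 3*t**2*sin(2*pi*t)/(2*pi**2) + 3*t*cos(2*pi*t)/(2*pi**3) - 3*sin(2*pi*t)/(4*pi**4); evaluating from 0 to 1: ∫_{0}^{1} (2*t**3) sin(2*pi*t) dt = ((3/2 - pi**2)/pi**3) - (0) = (3/2 - pi**2)/pi**3.
Hence b_2 = 2·((3/2 - pi**2)/pi**3) = -2/pi + 3/pi**3.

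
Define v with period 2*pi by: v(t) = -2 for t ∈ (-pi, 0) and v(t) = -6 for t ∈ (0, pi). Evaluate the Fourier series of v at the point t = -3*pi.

t = -3*pi differs from t = pi by -2 full period(s), and the series is 2*pi-periodic.
At t = pi the one-sided limits are v(pi^-) = -6 and v(pi^+) = -2.
By Dirichlet's theorem the series converges to their average, [(-6) + (-2)]/2 = -4.

-4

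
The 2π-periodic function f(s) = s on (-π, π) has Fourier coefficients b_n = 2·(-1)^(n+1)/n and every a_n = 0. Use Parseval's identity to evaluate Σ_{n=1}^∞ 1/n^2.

Parseval: Σ b_n^2 = (1/π) ∫_{-π}^{π} f(s)^2 ds = 2*pi**2/3.
Σ b_n^2 = Σ 4/n^2, so Σ 1/n^2 = (2*pi**2/3)/4 = pi**2/6.

pi**2/6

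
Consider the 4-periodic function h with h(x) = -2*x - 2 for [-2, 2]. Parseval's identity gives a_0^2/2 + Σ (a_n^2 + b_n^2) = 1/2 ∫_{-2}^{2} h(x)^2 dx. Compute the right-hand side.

1/2 ∫_{-2}^{2} h(x)^2 dx = 1/2 · (112/3) = 56/3.

56/3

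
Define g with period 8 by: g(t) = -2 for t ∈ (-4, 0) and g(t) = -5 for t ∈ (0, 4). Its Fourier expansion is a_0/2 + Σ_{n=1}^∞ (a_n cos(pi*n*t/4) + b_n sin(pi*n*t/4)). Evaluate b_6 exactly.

0

b_6 = 1/4 ∫_{-4}^{4} g(t) sin(3*pi*t/2) dt.
Split the integral at the breakpoints.
Directly, an antiderivative of (-2) sin(3*pi*t/2) is 4*cos(3*pi*t/2)/(3*pi); evaluating from -4 to 0: ∫_{-4}^{0} (-2) sin(3*pi*t/2) dt = (4/(3*pi)) - (4/(3*pi)) = 0.
Directly, an antiderivative of (-5) sin(3*pi*t/2) is 10*cos(3*pi*t/2)/(3*pi); evaluating from 0 to 4: ∫_{0}^{4} (-5) sin(3*pi*t/2) dt = (10/(3*pi)) - (10/(3*pi)) = 0.
Summing the pieces and multiplying by (1/4) gives b_6 = 0.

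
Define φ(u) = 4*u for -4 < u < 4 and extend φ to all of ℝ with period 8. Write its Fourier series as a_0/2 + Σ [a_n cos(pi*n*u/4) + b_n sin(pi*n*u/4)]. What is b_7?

32/(7*pi)

b_7 = 1/4 ∫_{-4}^{4} φ(u) sin(7*pi*u/4) du.
φ is odd and sin(7*pi*u/4) is odd, so the integrand is even and b_7 = 1/2 ∫_0^{4} φ(u) sin(7*pi*u/4) du.
Integrating by parts (boundary term plus one more integral), an antiderivative of (4*u) sin(7*pi*u/4) is -16*u*cos(7*pi*u/4)/(7*pi) + 64*sin(7*pi*u/4)/(49*pi**2); evaluating from 0 to 4: ∫_{0}^{4} (4*u) sin(7*pi*u/4) du = (64/(7*pi)) - (0) = 64/(7*pi).
Hence b_7 = (1/2)·(64/(7*pi)) = 32/(7*pi).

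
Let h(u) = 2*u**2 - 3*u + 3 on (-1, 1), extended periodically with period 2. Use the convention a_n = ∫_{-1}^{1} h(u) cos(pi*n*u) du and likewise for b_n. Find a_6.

a_6 = ∫_{-1}^{1} h(u) cos(6*pi*u) du.
Integrating by parts twice (tabular method), an antiderivative of (2*u**2 - 3*u + 3) cos(6*pi*u) is u**2*sin(6*pi*u)/(3*pi) - u*sin(6*pi*u)/(2*pi) + u*cos(6*pi*u)/(9*pi**2) - sin(6*pi*u)/(54*pi**3) + sin(6*pi*u)/(2*pi) - cos(6*pi*u)/(12*pi**2); evaluating from -1 to 1: ∫_{-1}^{1} (2*u**2 - 3*u + 3) cos(6*pi*u) du = (1/(36*pi**2)) - (-7/(36*pi**2)) = 2/(9*pi**2).
Hence a_6 = 2/(9*pi**2).

2/(9*pi**2)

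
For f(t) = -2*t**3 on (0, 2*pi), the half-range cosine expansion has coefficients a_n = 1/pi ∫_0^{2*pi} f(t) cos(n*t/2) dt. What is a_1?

a_1 = 1/pi ∫_0^{2*pi} (-2*t**3) cos(t/2) dt.
Integrating by parts three times (tabular method), an antiderivative of (-2*t**3) cos(t/2) is -4*t**3*sin(t/2) - 24*t**2*cos(t/2) + 96*t*sin(t/2) + 192*cos(t/2); evaluating from 0 to 2*pi: ∫_{0}^{2*pi} (-2*t**3) cos(t/2) dt = (-192 + 96*pi**2) - (192) = -384 + 96*pi**2.
Hence a_1 = (1/pi)·(-384 + 96*pi**2) = -384/pi + 96*pi.

-384/pi + 96*pi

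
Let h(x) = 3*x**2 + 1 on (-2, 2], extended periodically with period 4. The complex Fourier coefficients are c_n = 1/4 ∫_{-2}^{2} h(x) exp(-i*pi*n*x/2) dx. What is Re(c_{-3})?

-8/(3*pi**2)

Since h is real-valued, Re(c_{-3}) = 1/4 ∫_{-2}^{2} h(x) cos(-3*pi*x/2) dx = a_{3}/2.
h is even and cos(-3*pi*x/2) is even, so the integrand is even: ∫_{-2}^{2} h(x) cos(-3*pi*x/2) dx = 2∫_0^{2} h(x) cos(-3*pi*x/2) dx.
Integrating by parts twice (tabular method), an antiderivative of (3*x**2 + 1) cos(-3*pi*x/2) is 2*x**2*sin(3*pi*x/2)/pi + 8*x*cos(3*pi*x/2)/(3*pi**2) - 16*sin(3*pi*x/2)/(9*pi**3) + 2*sin(3*pi*x/2)/(3*pi); evaluating from 0 to 2: ∫_{0}^{2} (3*x**2 + 1) cos(-3*pi*x/2) dx = (-16/(3*pi**2)) - (0) = -16/(3*pi**2).
So ∫_{-2}^{2} h(x) cos(-3*pi*x/2) dx = -32/(3*pi**2).
Hence Re(c_{-3}) = (1/4)·(-32/(3*pi**2)) = -8/(3*pi**2).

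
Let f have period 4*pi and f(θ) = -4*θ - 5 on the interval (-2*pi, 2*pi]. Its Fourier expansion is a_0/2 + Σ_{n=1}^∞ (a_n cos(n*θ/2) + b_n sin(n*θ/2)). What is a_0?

-10

a_0 = (1/(2*pi)) ∫_{-2*pi}^{2*pi} f(θ) dθ = (1/(2*pi)) · (-20*pi) = -10.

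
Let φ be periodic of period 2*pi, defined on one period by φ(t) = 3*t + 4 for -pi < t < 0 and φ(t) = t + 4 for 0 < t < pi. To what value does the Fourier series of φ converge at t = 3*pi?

t = 3*pi differs from t = -pi by 2 full period(s), and the series is 2*pi-periodic.
At t = -pi the one-sided limits are φ(-pi^-) = pi + 4 and φ(-pi^+) = 4 - 3*pi.
By Dirichlet's theorem the series converges to their average, [(pi + 4) + (4 - 3*pi)]/2 = 4 - pi.

4 - pi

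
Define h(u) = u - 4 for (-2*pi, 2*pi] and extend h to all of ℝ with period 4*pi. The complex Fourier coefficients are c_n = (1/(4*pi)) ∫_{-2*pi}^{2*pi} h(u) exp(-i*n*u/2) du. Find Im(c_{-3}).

Since h is real-valued, Im(c_{-3}) = -(1/(4*pi)) ∫_{-2*pi}^{2*pi} h(u) sin(-3*u/2) du = b_{3}/2.
Integrating by parts (boundary term plus one more integral), an antiderivative of (u - 4) sin(-3*u/2) is 2*u*cos(3*u/2)/3 - 4*sin(3*u/2)/9 - 8*cos(3*u/2)/3; evaluating from -2*pi to 2*pi: ∫_{-2*pi}^{2*pi} (u - 4) sin(-3*u/2) du = (8/3 - 4*pi/3) - (8/3 + 4*pi/3) = -8*pi/3.
Hence Im(c_{-3}) = (-1/(4*pi))·(-8*pi/3) = 2/3.

2/3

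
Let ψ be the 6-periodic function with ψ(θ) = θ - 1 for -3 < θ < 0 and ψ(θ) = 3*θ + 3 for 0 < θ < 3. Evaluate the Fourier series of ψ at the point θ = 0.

1

At θ = 0 the one-sided limits are ψ(0^-) = -1 and ψ(0^+) = 3.
By Dirichlet's theorem the series converges to their average, [(-1) + (3)]/2 = 1.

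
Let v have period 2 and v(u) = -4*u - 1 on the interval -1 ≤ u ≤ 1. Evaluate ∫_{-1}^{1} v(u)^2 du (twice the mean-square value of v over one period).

38/3

∫_{-1}^{1} v(u)^2 du = 38/3.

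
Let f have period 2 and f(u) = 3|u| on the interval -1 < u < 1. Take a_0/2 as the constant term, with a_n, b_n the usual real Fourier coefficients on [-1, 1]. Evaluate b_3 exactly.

0

b_3 = ∫_{-1}^{1} f(u) sin(3*pi*u) du.
f is even and sin(3*pi*u) is odd, so the integrand is odd over a symmetric interval and the integral vanishes.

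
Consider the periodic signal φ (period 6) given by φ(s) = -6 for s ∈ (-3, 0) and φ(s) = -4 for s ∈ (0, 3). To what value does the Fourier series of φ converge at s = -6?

s = -6 differs from s = 0 by -1 full period(s), and the series is 6-periodic.
At s = 0 the one-sided limits are φ(0^-) = -6 and φ(0^+) = -4.
By Dirichlet's theorem the series converges to their average, [(-6) + (-4)]/2 = -5.

-5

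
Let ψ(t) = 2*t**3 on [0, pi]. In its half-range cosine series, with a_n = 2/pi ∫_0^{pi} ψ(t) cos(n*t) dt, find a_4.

a_4 = 2/pi ∫_0^{pi} (2*t**3) cos(4*t) dt.
Integrating by parts three times (tabular method), an antiderivative of (2*t**3) cos(4*t) is t**3*sin(4*t)/2 + 3*t**2*cos(4*t)/8 - 3*t*sin(4*t)/16 - 3*cos(4*t)/64; evaluating from 0 to pi: ∫_{0}^{pi} (2*t**3) cos(4*t) dt = (-3/64 + 3*pi**2/8) - (-3/64) = 3*pi**2/8.
Hence a_4 = (2/pi)·(3*pi**2/8) = 3*pi/4.

3*pi/4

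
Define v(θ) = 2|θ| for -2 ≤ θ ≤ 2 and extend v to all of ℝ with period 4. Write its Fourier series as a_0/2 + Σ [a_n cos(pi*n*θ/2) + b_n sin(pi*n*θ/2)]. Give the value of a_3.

-16/(9*pi**2)

a_3 = 1/2 ∫_{-2}^{2} v(θ) cos(3*pi*θ/2) dθ.
v is even and cos(3*pi*θ/2) is even, so the integrand is even and a_3 = ∫_0^{2} v(θ) cos(3*pi*θ/2) dθ.
Integrating by parts (boundary term plus one more integral), an antiderivative of (2*θ) cos(3*pi*θ/2) is 4*θ*sin(3*pi*θ/2)/(3*pi) + 8*cos(3*pi*θ/2)/(9*pi**2); evaluating from 0 to 2: ∫_{0}^{2} (2*θ) cos(3*pi*θ/2) dθ = (-8/(9*pi**2)) - (8/(9*pi**2)) = -16/(9*pi**2).
Hence a_3 = -16/(9*pi**2).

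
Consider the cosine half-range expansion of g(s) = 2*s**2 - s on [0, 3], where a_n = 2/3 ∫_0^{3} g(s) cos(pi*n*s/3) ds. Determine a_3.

a_3 = 2/3 ∫_0^{3} (2*s**2 - s) cos(pi*s) ds.
Integrating by parts twice (tabular method), an antiderivative of (2*s**2 - s) cos(pi*s) is 2*s**2*sin(pi*s)/pi - s*sin(pi*s)/pi + 4*s*cos(pi*s)/pi**2 - 4*sin(pi*s)/pi**3 - cos(pi*s)/pi**2; evaluating from 0 to 3: ∫_{0}^{3} (2*s**2 - s) cos(pi*s) ds = (-11/pi**2) - (-1/pi**2) = -10/pi**2.
Hence a_3 = (2/3)·(-10/pi**2) = -20/(3*pi**2).

-20/(3*pi**2)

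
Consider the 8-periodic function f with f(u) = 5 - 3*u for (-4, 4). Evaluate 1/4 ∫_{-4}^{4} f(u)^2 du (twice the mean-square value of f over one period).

146

1/4 ∫_{-4}^{4} f(u)^2 du = 1/4 · (584) = 146.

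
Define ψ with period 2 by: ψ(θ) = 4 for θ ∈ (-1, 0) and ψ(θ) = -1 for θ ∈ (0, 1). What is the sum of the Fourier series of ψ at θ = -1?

θ = -1 differs from θ = 1 by -1 full period(s), and the series is 2-periodic.
At θ = 1 the one-sided limits are ψ(1^-) = -1 and ψ(1^+) = 4.
By Dirichlet's theorem the series converges to their average, [(-1) + (4)]/2 = 3/2.

3/2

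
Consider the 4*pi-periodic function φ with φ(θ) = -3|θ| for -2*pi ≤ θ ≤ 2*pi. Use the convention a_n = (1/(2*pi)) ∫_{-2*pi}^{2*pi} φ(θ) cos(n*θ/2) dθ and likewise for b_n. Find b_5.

b_5 = (1/(2*pi)) ∫_{-2*pi}^{2*pi} φ(θ) sin(5*θ/2) dθ.
φ is even and sin(5*θ/2) is odd, so the integrand is odd over a symmetric interval and the integral vanishes.

0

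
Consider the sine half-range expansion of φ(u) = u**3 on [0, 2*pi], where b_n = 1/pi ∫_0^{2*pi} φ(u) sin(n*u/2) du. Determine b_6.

b_6 = 1/pi ∫_0^{2*pi} (u**3) sin(3*u) du.
Integrating by parts three times (tabular method), an antiderivative of (u**3) sin(3*u) is -u**3*cos(3*u)/3 + u**2*sin(3*u)/3 + 2*u*cos(3*u)/9 - 2*sin(3*u)/27; evaluating from 0 to 2*pi: ∫_{0}^{2*pi} (u**3) sin(3*u) du = (4*pi*(1 - 6*pi**2)/9) - (0) = 4*pi*(1 - 6*pi**2)/9.
Hence b_6 = (1/pi)·(4*pi*(1 - 6*pi**2)/9) = 4/9 - 8*pi**2/3.

4/9 - 8*pi**2/3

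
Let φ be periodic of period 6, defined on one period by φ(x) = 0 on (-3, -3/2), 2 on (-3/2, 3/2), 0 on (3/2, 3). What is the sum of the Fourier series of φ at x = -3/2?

1

At x = -3/2 the one-sided limits are φ(-3/2^-) = 0 and φ(-3/2^+) = 2.
By Dirichlet's theorem the series converges to their average, [(0) + (2)]/2 = 1.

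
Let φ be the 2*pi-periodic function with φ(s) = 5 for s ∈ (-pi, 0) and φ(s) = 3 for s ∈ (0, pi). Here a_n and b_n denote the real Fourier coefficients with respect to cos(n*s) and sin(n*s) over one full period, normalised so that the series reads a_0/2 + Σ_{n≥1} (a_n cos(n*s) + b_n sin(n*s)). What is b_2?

b_2 = 1/pi ∫_{-pi}^{pi} φ(s) sin(2*s) ds.
Split the integral at the breakpoints.
Directly, an antiderivative of (5) sin(2*s) is -5*cos(2*s)/2; evaluating from -pi to 0: ∫_{-pi}^{0} (5) sin(2*s) ds = (-5/2) - (-5/2) = 0.
Directly, an antiderivative of (3) sin(2*s) is -3*cos(2*s)/2; evaluating from 0 to pi: ∫_{0}^{pi} (3) sin(2*s) ds = (-3/2) - (-3/2) = 0.
Summing the pieces and multiplying by (1/pi) gives b_2 = 0.

0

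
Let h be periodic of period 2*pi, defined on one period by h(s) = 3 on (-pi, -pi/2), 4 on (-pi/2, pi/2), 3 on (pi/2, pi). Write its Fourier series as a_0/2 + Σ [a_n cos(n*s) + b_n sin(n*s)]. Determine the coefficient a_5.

2/(5*pi)

a_5 = 1/pi ∫_{-pi}^{pi} h(s) cos(5*s) ds.
h is even and cos(5*s) is even, so the integrand is even and a_5 = 2/pi ∫_0^{pi} h(s) cos(5*s) ds.
Split the integral at the breakpoints.
Directly, an antiderivative of (4) cos(5*s) is 4*sin(5*s)/5; evaluating from 0 to pi/2: ∫_{0}^{pi/2} (4) cos(5*s) ds = (4/5) - (0) = 4/5.
Directly, an antiderivative of (3) cos(5*s) is 3*sin(5*s)/5; evaluating from pi/2 to pi: ∫_{pi/2}^{pi} (3) cos(5*s) ds = (0) - (3/5) = -3/5.
Summing the pieces and multiplying by (2/pi) gives a_5 = 2/(5*pi).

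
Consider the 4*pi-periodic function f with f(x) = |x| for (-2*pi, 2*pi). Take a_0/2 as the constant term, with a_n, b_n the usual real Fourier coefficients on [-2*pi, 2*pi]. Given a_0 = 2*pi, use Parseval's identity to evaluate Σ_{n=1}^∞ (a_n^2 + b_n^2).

Parseval: a_0^2/2 + Σ_{n≥1} (a_n^2+b_n^2) = (1/(2*pi)) ∫_{-2*pi}^{2*pi} f(x)^2 dx = 8*pi**2/3.
Subtract a_0^2/2 = 2*pi**2: Σ (a_n^2+b_n^2) = 2*pi**2/3.

2*pi**2/3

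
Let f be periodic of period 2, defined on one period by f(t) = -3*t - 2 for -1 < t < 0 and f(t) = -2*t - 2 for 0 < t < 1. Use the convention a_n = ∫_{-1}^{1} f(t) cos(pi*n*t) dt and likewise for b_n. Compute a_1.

-2/pi**2

a_1 = ∫_{-1}^{1} f(t) cos(pi*t) dt.
Split the integral at the breakpoints.
Integrating by parts (boundary term plus one more integral), an antiderivative of (-3*t - 2) cos(pi*t) is -3*t*sin(pi*t)/pi - 2*sin(pi*t)/pi - 3*cos(pi*t)/pi**2; evaluating from -1 to 0: ∫_{-1}^{0} (-3*t - 2) cos(pi*t) dt = (-3/pi**2) - (3/pi**2) = -6/pi**2.
Integrating by parts (boundary term plus one more integral), an antiderivative of (-2*t - 2) cos(pi*t) is -2*t*sin(pi*t)/pi - 2*sin(pi*t)/pi - 2*cos(pi*t)/pi**2; evaluating from 0 to 1: ∫_{0}^{1} (-2*t - 2) cos(pi*t) dt = (2/pi**2) - (-2/pi**2) = 4/pi**2.
Summing the pieces gives a_1 = -2/pi**2.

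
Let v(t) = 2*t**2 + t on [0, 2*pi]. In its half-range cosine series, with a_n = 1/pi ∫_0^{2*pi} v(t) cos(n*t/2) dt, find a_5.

a_5 = 1/pi ∫_0^{2*pi} (2*t**2 + t) cos(5*t/2) dt.
Integrating by parts twice (tabular method), an antiderivative of (2*t**2 + t) cos(5*t/2) is 4*t**2*sin(5*t/2)/5 + 2*t*sin(5*t/2)/5 + 16*t*cos(5*t/2)/25 - 32*sin(5*t/2)/125 + 4*cos(5*t/2)/25; evaluating from 0 to 2*pi: ∫_{0}^{2*pi} (2*t**2 + t) cos(5*t/2) dt = (-32*pi/25 - 4/25) - (4/25) = -32*pi/25 - 8/25.
Hence a_5 = (1/pi)·(-32*pi/25 - 8/25) = 8*(-4*pi - 1)/(25*pi).

8*(-4*pi - 1)/(25*pi)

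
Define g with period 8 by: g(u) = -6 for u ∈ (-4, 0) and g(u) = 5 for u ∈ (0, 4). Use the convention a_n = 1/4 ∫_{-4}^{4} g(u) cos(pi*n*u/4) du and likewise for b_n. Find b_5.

22/(5*pi)

b_5 = 1/4 ∫_{-4}^{4} g(u) sin(5*pi*u/4) du.
Split the integral at the breakpoints.
Directly, an antiderivative of (-6) sin(5*pi*u/4) is 24*cos(5*pi*u/4)/(5*pi); evaluating from -4 to 0: ∫_{-4}^{0} (-6) sin(5*pi*u/4) du = (24/(5*pi)) - (-24/(5*pi)) = 48/(5*pi).
Directly, an antiderivative of (5) sin(5*pi*u/4) is -4*cos(5*pi*u/4)/pi; evaluating from 0 to 4: ∫_{0}^{4} (5) sin(5*pi*u/4) du = (4/pi) - (-4/pi) = 8/pi.
Summing the pieces and multiplying by (1/4) gives b_5 = 22/(5*pi).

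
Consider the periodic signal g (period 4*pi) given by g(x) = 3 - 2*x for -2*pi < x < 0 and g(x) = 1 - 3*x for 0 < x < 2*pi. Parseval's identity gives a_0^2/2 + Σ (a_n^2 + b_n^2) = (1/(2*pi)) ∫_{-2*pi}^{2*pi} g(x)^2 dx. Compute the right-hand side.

10 + 6*pi + 52*pi**2/3

(1/(2*pi)) ∫_{-2*pi}^{2*pi} g(x)^2 dx = (1/(2*pi)) · (4*pi*(15 + 9*pi + 26*pi**2)/3) = 10 + 6*pi + 52*pi**2/3.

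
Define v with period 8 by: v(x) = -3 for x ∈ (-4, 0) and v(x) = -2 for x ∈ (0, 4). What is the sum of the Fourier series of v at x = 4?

At x = 4 the one-sided limits are v(4^-) = -2 and v(4^+) = -3.
By Dirichlet's theorem the series converges to their average, [(-2) + (-3)]/2 = -5/2.

-5/2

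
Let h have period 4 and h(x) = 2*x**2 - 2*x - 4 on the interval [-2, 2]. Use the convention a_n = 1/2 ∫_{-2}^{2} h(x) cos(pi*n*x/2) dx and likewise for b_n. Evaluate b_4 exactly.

b_4 = 1/2 ∫_{-2}^{2} h(x) sin(2*pi*x) dx.
Integrating by parts twice (tabular method), an antiderivative of (2*x**2 - 2*x - 4) sin(2*pi*x) is -x**2*cos(2*pi*x)/pi + x*sin(2*pi*x)/pi**2 + x*cos(2*pi*x)/pi - sin(2*pi*x)/(2*pi**2) + cos(2*pi*x)/(2*pi**3) + 2*cos(2*pi*x)/pi; evaluating from -2 to 2: ∫_{-2}^{2} (2*x**2 - 2*x - 4) sin(2*pi*x) dx = (1/(2*pi**3)) - (-4/pi + 1/(2*pi**3)) = 4/pi.
Hence b_4 = (1/2)·(4/pi) = 2/pi.

2/pi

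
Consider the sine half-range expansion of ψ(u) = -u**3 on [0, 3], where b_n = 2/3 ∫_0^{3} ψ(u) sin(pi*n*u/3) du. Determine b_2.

b_2 = 2/3 ∫_0^{3} (-u**3) sin(2*pi*u/3) du.
Integrating by parts three times (tabular method), an antiderivative of (-u**3) sin(2*pi*u/3) is 3*u**3*cos(2*pi*u/3)/(2*pi) - 27*u**2*sin(2*pi*u/3)/(4*pi**2) - 81*u*cos(2*pi*u/3)/(4*pi**3) + 243*sin(2*pi*u/3)/(8*pi**4); evaluating from 0 to 3: ∫_{0}^{3} (-u**3) sin(2*pi*u/3) du = (81*(-3 + 2*pi**2)/(4*pi**3)) - (0) = 81*(-3 + 2*pi**2)/(4*pi**3).
Hence b_2 = (2/3)·(81*(-3 + 2*pi**2)/(4*pi**3)) = -81/(2*pi**3) + 27/pi.

-81/(2*pi**3) + 27/pi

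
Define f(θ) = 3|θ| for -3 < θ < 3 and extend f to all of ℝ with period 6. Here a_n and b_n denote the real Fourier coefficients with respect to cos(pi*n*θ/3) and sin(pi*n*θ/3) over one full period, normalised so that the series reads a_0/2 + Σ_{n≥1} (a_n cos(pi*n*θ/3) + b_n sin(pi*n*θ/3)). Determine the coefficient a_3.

a_3 = 1/3 ∫_{-3}^{3} f(θ) cos(pi*θ) dθ.
f is even and cos(pi*θ) is even, so the integrand is even and a_3 = 2/3 ∫_0^{3} f(θ) cos(pi*θ) dθ.
Integrating by parts (boundary term plus one more integral), an antiderivative of (3*θ) cos(pi*θ) is 3*θ*sin(pi*θ)/pi + 3*cos(pi*θ)/pi**2; evaluating from 0 to 3: ∫_{0}^{3} (3*θ) cos(pi*θ) dθ = (-3/pi**2) - (3/pi**2) = -6/pi**2.
Hence a_3 = (2/3)·(-6/pi**2) = -4/pi**2.

-4/pi**2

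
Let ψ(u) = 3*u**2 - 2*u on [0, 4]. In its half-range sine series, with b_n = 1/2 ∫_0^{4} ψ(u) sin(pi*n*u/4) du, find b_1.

-384/pi**3 + 80/pi

b_1 = 1/2 ∫_0^{4} (3*u**2 - 2*u) sin(pi*u/4) du.
Integrating by parts twice (tabular method), an antiderivative of (3*u**2 - 2*u) sin(pi*u/4) is -12*u**2*cos(pi*u/4)/pi + 96*u*sin(pi*u/4)/pi**2 + 8*u*cos(pi*u/4)/pi - 32*sin(pi*u/4)/pi**2 + 384*cos(pi*u/4)/pi**3; evaluating from 0 to 4: ∫_{0}^{4} (3*u**2 - 2*u) sin(pi*u/4) du = (-384/pi**3 + 160/pi) - (384/pi**3) = -768/pi**3 + 160/pi.
Hence b_1 = (1/2)·(-768/pi**3 + 160/pi) = -384/pi**3 + 80/pi.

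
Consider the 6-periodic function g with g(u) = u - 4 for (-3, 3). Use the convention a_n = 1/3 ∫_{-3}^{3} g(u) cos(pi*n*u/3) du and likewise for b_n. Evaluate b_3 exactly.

2/pi

b_3 = 1/3 ∫_{-3}^{3} g(u) sin(pi*u) du.
Integrating by parts (boundary term plus one more integral), an antiderivative of (u - 4) sin(pi*u) is -u*cos(pi*u)/pi + sin(pi*u)/pi**2 + 4*cos(pi*u)/pi; evaluating from -3 to 3: ∫_{-3}^{3} (u - 4) sin(pi*u) du = (-1/pi) - (-7/pi) = 6/pi.
Hence b_3 = (1/3)·(6/pi) = 2/pi.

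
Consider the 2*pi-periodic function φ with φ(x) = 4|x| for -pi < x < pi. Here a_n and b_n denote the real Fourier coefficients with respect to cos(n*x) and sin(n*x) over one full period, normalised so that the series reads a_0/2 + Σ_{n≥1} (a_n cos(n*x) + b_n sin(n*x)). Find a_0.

a_0 = 1/pi ∫_{-pi}^{pi} φ(x) dx = 1/pi · (4*pi**2) = 4*pi.

4*pi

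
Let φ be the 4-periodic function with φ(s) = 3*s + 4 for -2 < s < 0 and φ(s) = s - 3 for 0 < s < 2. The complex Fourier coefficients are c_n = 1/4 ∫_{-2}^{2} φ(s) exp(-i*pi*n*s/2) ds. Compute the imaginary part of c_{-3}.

-1/pi

Since φ is real-valued, Im(c_{-3}) = -1/4 ∫_{-2}^{2} φ(s) sin(-3*pi*s/2) ds = b_{3}/2.
Split the integral at the breakpoints.
Integrating by parts (boundary term plus one more integral), an antiderivative of (3*s + 4) sin(-3*pi*s/2) is 2*s*cos(3*pi*s/2)/pi - 4*sin(3*pi*s/2)/(3*pi**2) + 8*cos(3*pi*s/2)/(3*pi); evaluating from -2 to 0: ∫_{-2}^{0} (3*s + 4) sin(-3*pi*s/2) ds = (8/(3*pi)) - (4/(3*pi)) = 4/(3*pi).
Integrating by parts (boundary term plus one more integral), an antiderivative of (s - 3) sin(-3*pi*s/2) is 2*s*cos(3*pi*s/2)/(3*pi) - 4*sin(3*pi*s/2)/(9*pi**2) - 2*cos(3*pi*s/2)/pi; evaluating from 0 to 2: ∫_{0}^{2} (s - 3) sin(-3*pi*s/2) ds = (2/(3*pi)) - (-2/pi) = 8/(3*pi).
So ∫_{-2}^{2} φ(s) sin(-3*pi*s/2) ds = 4/pi.
Hence Im(c_{-3}) = (-1/4)·(4/pi) = -1/pi.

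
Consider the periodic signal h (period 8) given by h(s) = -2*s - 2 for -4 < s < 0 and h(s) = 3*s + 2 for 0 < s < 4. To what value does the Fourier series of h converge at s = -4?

At s = -4 the one-sided limits are h(-4^-) = 14 and h(-4^+) = 6.
By Dirichlet's theorem the series converges to their average, [(14) + (6)]/2 = 10.

10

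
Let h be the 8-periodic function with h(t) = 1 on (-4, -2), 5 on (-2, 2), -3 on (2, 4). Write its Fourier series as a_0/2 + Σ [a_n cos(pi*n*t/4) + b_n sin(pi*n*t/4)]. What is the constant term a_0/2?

2

a_0 = 1/4 ∫_{-4}^{4} h(t) dt = 1/4 · (16) = 4.
So the constant term a_0/2 = 2.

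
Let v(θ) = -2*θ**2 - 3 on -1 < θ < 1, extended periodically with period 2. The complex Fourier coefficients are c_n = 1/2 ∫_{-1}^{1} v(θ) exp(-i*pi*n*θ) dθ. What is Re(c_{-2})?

-1/pi**2

Since v is real-valued, Re(c_{-2}) = 1/2 ∫_{-1}^{1} v(θ) cos(-2*pi*θ) dθ = a_{2}/2.
v is even and cos(-2*pi*θ) is even, so the integrand is even: ∫_{-1}^{1} v(θ) cos(-2*pi*θ) dθ = 2∫_0^{1} v(θ) cos(-2*pi*θ) dθ.
Integrating by parts twice (tabular method), an antiderivative of (-2*θ**2 - 3) cos(-2*pi*θ) is -θ**2*sin(2*pi*θ)/pi - θ*cos(2*pi*θ)/pi**2 - 3*sin(2*pi*θ)/(2*pi) + sin(2*pi*θ)/(2*pi**3); evaluating from 0 to 1: ∫_{0}^{1} (-2*θ**2 - 3) cos(-2*pi*θ) dθ = (-1/pi**2) - (0) = -1/pi**2.
So ∫_{-1}^{1} v(θ) cos(-2*pi*θ) dθ = -2/pi**2.
Hence Re(c_{-2}) = (1/2)·(-2/pi**2) = -1/pi**2.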